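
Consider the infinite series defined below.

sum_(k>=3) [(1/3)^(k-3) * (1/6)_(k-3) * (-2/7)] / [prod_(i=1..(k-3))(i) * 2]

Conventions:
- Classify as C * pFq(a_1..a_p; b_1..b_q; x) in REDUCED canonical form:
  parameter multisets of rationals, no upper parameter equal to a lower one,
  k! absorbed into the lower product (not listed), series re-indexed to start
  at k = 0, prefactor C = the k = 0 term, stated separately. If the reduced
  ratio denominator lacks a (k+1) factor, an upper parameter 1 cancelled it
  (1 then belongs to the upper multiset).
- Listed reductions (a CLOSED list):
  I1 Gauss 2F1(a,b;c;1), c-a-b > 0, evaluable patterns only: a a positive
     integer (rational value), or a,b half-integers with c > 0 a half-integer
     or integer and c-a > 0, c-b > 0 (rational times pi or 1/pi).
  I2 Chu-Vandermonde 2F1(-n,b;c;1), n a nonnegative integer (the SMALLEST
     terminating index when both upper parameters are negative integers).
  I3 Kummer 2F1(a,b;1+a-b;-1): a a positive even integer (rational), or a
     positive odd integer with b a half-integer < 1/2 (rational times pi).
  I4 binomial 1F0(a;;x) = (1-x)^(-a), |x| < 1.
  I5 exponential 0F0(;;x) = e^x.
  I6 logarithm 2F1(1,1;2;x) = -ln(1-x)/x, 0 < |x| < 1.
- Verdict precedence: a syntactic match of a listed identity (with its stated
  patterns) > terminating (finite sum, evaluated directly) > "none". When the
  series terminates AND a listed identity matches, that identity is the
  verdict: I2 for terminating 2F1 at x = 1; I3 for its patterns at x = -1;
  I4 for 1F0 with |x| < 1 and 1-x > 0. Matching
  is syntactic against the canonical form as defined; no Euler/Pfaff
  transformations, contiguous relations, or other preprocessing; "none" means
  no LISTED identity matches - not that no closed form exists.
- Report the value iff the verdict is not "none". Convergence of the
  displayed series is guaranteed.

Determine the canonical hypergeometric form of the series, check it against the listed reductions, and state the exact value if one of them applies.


Reduced: x = 1/3, 1F0, upper = {1/6}, lower = {-}, C = -1/7. Verdict: this is the binomial series (I4) (the 1F0 binomial series: exponent -1/6, x = 1/3). Value: (-1/7) * (2/3)^(-1/6).

The tell: t_0 being -1/7, the constant factors (prefactor -1/7) combine into one prefactor.
Consecutive-term ratio: r(k) = (1/3) * (k+1/6) / [(k+1)] - rational in k, leading ratio (1/3); with t_0 = -1/7, classification follows.


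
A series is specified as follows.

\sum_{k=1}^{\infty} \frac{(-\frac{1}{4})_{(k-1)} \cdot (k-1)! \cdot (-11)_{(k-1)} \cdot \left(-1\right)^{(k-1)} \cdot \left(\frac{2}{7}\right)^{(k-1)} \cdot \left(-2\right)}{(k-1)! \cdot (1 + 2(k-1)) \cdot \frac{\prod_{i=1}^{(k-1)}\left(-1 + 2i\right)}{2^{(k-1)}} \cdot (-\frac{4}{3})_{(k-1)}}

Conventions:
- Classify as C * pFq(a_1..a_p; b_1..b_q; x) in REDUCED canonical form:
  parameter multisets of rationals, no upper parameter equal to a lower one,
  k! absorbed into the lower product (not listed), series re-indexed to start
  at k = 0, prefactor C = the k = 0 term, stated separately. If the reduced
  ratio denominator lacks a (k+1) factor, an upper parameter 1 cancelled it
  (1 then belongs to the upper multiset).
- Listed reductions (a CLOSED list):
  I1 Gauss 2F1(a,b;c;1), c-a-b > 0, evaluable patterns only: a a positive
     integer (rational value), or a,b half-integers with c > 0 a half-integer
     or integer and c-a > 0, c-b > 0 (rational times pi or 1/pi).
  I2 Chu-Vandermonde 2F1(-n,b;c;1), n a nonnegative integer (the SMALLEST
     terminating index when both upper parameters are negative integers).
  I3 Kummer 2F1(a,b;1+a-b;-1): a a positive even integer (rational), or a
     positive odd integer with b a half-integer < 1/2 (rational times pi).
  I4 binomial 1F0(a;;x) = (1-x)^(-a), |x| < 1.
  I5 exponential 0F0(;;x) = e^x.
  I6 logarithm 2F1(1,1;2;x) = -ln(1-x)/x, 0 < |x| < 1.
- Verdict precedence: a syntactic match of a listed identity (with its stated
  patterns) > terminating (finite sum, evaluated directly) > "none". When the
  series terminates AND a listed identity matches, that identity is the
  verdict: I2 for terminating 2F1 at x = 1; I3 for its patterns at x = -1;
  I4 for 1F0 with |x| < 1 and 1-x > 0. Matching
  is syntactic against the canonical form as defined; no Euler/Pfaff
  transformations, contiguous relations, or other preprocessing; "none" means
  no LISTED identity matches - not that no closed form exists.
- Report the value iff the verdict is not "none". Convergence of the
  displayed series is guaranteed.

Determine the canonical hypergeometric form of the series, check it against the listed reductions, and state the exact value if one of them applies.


Canonical form: C = -2 times 3F2 with upper {-11, -\frac{1}{4}, 1}, lower {-\frac{4}{3}, \frac{3}{2}}, x = -\frac{2}{7}. Verdict: terminating. With -11 upstairs the series is a 12-term polynomial sum; evaluated term by term. Exact value: \frac{7513734630653274}{854313905946865}.

Structural cue: from the first term -2: the lower (2k+1) factor (C = -2, x = -2/7) shifts a half-integer Pochhammer.
Step ratio: r(k) = -\frac{2}{7} * (k-11) (k-\frac{1}{4}) (k+1) / [(k-\frac{4}{3}) (k+\frac{3}{2}) (k+1)] - rational in k. x = -\frac{2}{7}; t_0 = -2; negate the roots.


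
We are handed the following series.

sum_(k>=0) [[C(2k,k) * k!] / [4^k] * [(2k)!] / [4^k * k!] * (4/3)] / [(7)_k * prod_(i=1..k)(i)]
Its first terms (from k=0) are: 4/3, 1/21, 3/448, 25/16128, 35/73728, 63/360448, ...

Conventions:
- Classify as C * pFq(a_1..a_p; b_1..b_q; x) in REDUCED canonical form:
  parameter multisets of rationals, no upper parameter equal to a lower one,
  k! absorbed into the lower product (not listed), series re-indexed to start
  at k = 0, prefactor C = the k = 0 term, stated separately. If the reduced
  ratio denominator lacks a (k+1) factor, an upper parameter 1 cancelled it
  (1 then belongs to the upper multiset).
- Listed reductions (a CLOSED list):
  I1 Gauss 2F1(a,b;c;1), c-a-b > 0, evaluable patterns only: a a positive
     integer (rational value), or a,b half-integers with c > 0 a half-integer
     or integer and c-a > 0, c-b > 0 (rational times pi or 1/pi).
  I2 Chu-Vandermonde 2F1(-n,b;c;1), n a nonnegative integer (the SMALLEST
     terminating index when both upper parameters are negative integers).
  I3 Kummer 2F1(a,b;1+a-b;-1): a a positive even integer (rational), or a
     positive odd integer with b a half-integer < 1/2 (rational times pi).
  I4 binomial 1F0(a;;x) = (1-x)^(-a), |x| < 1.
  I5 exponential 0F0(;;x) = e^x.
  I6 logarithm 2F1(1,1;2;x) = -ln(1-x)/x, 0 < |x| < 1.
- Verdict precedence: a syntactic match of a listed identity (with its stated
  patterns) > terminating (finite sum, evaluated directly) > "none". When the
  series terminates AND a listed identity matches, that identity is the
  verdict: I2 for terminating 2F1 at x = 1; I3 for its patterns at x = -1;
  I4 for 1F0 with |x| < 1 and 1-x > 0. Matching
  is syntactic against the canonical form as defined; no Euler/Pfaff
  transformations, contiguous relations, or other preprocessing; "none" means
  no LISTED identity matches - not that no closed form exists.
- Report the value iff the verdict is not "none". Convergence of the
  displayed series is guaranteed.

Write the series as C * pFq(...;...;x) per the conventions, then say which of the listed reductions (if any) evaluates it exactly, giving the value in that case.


First insight: t_0 = 4/3 here, and the product of the first k integers (C = 4/3, x = 1) is k!.
Adjacent-term ratio: r(k) = 1 * (k+1/2) (k+1/2) / [(k+7) (k+1)] - rational in k, leading ratio 1; with t_0 = 4/3, classification follows.

x = 1 here; the reduced form reads 2F1, upper {1/2, 1/2}, lower {7}, C = 4/3. Verdict: Gauss (I1, half-integer pattern) matches (x = 1; upper {1/2, 1/2} half-integers, c = 7 in the evaluable pattern). Sum: (2097152/480249) / pi.


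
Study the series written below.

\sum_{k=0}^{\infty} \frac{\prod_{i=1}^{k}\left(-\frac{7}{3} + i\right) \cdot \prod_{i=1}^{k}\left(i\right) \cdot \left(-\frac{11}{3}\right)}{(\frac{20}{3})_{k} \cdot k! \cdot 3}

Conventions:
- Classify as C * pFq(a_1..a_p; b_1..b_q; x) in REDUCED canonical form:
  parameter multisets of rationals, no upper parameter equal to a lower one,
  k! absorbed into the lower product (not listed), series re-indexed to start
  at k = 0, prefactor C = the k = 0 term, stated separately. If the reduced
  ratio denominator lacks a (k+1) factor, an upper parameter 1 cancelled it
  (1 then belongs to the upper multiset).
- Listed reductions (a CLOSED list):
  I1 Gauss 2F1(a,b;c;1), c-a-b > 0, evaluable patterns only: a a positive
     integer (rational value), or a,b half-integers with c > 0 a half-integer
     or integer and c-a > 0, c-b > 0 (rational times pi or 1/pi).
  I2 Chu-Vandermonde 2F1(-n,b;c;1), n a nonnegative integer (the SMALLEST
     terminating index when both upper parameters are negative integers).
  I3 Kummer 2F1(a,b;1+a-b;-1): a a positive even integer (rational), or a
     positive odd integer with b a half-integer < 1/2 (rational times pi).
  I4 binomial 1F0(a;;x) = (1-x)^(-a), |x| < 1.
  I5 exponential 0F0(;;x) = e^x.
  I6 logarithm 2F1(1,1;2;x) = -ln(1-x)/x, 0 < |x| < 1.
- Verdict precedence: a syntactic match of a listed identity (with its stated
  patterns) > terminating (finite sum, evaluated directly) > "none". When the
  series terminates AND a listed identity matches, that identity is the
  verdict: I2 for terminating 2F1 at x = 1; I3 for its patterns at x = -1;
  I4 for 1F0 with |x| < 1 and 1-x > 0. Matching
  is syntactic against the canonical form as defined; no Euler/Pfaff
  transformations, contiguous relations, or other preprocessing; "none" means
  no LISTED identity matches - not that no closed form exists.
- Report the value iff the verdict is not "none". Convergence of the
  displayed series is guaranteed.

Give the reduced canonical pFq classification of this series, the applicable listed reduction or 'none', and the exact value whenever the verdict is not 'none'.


The series (x = 1) is 2F1: upper {-\frac{4}{3}, 1}, lower {\frac{20}{3}}, prefactor -\frac{11}{9}. Verdict: Gauss (I1, integer-parameter pattern) fires (x = 1: the Gamma ratio telescopes since c-a-b = 7 > 0 and a = 1 in Z>0). Value: -\frac{187}{189}.

Key step: t_0 = -\frac{11}{9} here, and the running product (C = -11/9, x = 1) telescopes to a rising factorial.
Step ratio: r(k) = 1 * (k-\frac{4}{3}) (k+1) / [(k+\frac{20}{3}) (k+1)] - rational; roots negated = parameters, x = 1, C = -\frac{11}{9}.


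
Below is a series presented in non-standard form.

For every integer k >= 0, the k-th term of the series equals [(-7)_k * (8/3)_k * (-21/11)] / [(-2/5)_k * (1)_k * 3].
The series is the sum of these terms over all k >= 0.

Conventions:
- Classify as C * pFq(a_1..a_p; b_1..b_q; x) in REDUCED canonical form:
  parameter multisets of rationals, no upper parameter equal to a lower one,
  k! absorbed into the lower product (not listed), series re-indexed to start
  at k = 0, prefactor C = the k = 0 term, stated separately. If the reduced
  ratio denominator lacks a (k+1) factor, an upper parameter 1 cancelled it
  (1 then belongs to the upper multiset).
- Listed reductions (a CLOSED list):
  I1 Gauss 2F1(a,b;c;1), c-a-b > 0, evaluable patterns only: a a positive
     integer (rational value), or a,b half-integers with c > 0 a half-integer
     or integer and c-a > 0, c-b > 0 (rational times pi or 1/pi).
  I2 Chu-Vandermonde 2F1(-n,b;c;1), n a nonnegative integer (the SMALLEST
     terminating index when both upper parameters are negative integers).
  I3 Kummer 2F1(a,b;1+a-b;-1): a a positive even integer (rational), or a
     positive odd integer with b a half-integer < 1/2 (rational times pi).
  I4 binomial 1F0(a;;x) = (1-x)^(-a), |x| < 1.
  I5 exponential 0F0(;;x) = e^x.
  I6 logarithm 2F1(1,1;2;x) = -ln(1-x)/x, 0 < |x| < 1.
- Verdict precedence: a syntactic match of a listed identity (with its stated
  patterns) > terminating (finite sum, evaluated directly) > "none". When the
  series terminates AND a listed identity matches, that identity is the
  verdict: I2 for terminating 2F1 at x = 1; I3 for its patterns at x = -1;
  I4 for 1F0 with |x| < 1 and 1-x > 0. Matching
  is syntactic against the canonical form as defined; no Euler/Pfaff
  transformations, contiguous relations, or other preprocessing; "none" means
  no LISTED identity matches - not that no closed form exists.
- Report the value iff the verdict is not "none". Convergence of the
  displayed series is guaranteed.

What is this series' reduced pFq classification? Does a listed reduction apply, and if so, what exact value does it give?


With C = -7/11: the canonical form is 2F1(-7, 8/3; -2/5; 1). Verdict: the Chu-Vandermonde identity I2 applies (terminating 2F1 at x = 1 with n = 7, b = 8/3, c = -2/5). Hence: 12586/767637.

Key observation: with t_0 = -7/11, (1)_k (prefactor -7/11) is k! itself.
Adjacent-term ratio: r(k) = 1 * (k-7) (k+8/3) / [(k-2/5) (k+1)] ; factor over Q: parameters, x = 1, and C = -7/11.


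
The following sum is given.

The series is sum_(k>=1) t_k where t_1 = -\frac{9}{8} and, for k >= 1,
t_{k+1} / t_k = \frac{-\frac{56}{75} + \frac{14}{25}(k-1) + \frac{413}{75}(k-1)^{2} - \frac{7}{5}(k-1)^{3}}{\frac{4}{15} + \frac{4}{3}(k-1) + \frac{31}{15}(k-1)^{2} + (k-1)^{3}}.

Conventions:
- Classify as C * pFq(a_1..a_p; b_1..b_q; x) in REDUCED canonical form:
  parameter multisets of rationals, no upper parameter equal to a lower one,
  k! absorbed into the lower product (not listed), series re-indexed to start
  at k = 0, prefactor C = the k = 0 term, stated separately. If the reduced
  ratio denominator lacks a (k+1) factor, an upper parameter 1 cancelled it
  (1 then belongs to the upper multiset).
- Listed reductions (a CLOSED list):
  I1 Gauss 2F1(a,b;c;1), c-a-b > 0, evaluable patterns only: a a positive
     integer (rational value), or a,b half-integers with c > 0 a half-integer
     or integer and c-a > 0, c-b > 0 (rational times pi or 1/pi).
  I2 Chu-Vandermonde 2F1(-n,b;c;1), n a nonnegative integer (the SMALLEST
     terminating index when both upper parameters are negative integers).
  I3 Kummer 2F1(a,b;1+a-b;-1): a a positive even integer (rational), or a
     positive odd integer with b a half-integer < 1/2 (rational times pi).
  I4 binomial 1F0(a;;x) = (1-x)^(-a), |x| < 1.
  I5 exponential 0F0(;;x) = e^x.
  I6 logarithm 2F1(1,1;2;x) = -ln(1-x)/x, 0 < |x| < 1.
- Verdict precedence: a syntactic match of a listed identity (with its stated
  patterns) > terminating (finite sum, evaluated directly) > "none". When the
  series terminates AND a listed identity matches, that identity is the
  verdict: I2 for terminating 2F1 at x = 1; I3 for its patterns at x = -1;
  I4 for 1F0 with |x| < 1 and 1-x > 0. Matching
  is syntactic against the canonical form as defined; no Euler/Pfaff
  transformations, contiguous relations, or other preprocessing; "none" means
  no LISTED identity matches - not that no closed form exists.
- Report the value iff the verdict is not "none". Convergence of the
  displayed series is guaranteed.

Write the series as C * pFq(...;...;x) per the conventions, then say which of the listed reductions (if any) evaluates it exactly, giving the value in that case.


x = -\frac{7}{5} here; the reduced form reads 2F1, upper {-4, -\frac{1}{3}}, lower {\frac{2}{3}}, C = -\frac{9}{8}. Verdict: terminating (-4 upstairs). 5 nonzero terms in all; added directly. Its exact value is \frac{726813}{110000}.

First insight: t_0 being -\frac{9}{8}, the parameter 2/5 appears in both the upper and lower lists and cancels.
Term ratio: r(k) = -\frac{7}{5} * (k-4) (k-\frac{1}{3}) / [(k+\frac{2}{3}) (k+1)] ; factor over Q: parameters, x = -\frac{7}{5}, and C = -\frac{9}{8}.


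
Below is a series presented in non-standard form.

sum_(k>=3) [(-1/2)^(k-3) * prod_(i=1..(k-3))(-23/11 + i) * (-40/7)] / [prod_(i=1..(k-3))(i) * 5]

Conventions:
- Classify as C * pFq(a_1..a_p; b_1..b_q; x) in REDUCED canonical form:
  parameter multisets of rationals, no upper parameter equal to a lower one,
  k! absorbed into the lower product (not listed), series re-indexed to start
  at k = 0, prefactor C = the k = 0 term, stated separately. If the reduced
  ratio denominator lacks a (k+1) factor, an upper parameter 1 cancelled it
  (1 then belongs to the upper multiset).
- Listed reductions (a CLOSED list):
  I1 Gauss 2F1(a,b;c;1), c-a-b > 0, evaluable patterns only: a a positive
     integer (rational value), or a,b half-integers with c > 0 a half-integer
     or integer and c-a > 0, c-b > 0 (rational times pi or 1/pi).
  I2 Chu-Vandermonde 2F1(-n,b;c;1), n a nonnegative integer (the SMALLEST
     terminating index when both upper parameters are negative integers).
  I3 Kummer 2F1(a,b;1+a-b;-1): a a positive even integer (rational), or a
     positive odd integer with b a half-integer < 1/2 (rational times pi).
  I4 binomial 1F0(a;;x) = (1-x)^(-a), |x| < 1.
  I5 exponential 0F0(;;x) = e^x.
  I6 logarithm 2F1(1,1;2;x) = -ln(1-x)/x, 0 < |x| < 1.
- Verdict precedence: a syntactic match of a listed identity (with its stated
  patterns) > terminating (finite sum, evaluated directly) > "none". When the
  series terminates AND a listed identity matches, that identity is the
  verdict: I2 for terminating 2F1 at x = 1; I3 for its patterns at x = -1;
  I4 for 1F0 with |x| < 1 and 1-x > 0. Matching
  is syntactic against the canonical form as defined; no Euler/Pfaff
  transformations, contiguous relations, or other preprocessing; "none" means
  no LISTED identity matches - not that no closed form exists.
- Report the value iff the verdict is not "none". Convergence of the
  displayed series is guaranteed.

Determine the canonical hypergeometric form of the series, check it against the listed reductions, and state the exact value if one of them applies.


At argument -1/2: a 1F0 with upper {-12/11}, lower {-}, scaled by C = -8/7. Verdict: this is binomial (I4) (the 1F0 binomial series: exponent 12/11, x = -1/2). Sum: (-8/7) * (3/2)^(12/11).

First insight: from the first term -8/7: the running product (C = -8/7, x = -1/2) telescopes to a rising factorial.
Ratio: r(k) = (-1/2) * (k-12/11) / [(k+1)] - poly over poly, x = (-1/2) from leading terms; C = -8/7 at k = 0.


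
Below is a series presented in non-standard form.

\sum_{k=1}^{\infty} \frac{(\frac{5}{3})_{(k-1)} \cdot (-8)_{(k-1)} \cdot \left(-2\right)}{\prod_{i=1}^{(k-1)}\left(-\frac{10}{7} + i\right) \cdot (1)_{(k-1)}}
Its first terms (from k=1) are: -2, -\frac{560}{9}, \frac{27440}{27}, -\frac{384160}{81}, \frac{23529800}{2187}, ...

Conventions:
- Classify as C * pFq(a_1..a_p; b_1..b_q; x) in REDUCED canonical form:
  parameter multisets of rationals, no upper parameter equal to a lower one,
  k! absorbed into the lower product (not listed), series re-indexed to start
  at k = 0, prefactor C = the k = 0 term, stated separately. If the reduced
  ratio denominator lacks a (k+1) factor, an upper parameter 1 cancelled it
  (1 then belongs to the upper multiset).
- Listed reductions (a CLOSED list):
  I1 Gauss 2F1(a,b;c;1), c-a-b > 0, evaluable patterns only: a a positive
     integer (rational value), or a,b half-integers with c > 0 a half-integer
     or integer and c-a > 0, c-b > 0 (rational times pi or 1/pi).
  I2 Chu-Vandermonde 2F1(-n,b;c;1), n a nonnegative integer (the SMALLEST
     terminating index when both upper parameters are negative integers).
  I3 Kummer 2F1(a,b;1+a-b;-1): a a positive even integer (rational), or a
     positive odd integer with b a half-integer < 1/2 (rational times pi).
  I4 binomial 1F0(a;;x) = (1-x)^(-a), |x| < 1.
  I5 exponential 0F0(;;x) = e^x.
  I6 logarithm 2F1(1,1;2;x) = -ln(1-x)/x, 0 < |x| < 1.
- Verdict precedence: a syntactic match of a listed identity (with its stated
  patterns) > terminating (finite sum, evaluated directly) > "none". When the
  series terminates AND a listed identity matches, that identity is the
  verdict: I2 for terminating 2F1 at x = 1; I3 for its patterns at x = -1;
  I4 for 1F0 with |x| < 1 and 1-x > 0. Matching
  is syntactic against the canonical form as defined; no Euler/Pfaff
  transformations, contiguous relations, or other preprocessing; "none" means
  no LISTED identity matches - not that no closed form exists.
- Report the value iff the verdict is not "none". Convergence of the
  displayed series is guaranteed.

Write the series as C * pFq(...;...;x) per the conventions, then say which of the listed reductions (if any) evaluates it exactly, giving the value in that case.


x = 1 here; the reduced form reads 2F1, upper {-8, \frac{5}{3}}, lower {-\frac{3}{7}}, C = -2. Verdict: Chu-Vandermonde (I2) fires (terminating 2F1 at x = 1 with n = 8, b = 5/3, c = -\frac{3}{7}). Value: -\frac{4894457}{69087330}.

Structural cue: from the first term -2: (1)_k (C = -2) is k! itself.
Consecutive-term ratio: r(k) = 1 * (k-8) (k+\frac{5}{3}) / [(k-\frac{3}{7}) (k+1)] - rational in k. x = 1; t_0 = -2; negate the roots.


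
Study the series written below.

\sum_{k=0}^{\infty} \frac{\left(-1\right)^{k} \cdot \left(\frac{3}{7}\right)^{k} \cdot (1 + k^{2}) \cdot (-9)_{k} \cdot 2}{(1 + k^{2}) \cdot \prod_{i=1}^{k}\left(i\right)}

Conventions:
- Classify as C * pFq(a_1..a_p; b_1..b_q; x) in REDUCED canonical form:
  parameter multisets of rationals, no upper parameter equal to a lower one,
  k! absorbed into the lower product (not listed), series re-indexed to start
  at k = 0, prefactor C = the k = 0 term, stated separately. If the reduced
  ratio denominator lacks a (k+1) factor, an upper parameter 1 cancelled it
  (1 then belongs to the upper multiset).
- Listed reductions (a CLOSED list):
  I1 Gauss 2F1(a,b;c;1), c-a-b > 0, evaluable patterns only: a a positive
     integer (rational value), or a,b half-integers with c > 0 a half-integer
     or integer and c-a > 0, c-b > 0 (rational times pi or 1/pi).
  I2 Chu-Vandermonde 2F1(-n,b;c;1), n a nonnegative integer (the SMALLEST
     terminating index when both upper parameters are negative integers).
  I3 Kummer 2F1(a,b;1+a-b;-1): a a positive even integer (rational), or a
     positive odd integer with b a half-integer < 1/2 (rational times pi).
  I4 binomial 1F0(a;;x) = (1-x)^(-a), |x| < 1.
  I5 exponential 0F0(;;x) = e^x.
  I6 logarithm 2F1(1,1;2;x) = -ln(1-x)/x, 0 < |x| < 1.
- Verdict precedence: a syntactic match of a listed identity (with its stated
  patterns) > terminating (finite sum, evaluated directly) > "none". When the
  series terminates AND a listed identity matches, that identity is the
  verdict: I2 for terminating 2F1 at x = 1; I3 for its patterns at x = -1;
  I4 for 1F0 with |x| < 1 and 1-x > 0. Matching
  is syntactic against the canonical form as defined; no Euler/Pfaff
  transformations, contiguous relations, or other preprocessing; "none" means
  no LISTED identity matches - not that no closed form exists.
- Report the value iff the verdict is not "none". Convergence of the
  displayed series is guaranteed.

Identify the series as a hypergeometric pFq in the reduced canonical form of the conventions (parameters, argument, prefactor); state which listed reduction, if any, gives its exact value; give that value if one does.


Canonical form: C = 2 times 1F0 with upper {-9}, lower {-}, x = -\frac{3}{7}. Verdict: the I4 binomial reduction fires (the 1F0 binomial series: exponent 9, x = -\frac{3}{7}). Its exact value is \frac{2000000000}{40353607}.

Key step: with t_0 = 2, the (-1)^k factor (prefactor 2) folds into the argument's sign.
Consecutive-term ratio: r(k) = -\frac{3}{7} * (k-9) / [(k+1)] - rational; roots negated = parameters, x = -\frac{3}{7}, C = 2.


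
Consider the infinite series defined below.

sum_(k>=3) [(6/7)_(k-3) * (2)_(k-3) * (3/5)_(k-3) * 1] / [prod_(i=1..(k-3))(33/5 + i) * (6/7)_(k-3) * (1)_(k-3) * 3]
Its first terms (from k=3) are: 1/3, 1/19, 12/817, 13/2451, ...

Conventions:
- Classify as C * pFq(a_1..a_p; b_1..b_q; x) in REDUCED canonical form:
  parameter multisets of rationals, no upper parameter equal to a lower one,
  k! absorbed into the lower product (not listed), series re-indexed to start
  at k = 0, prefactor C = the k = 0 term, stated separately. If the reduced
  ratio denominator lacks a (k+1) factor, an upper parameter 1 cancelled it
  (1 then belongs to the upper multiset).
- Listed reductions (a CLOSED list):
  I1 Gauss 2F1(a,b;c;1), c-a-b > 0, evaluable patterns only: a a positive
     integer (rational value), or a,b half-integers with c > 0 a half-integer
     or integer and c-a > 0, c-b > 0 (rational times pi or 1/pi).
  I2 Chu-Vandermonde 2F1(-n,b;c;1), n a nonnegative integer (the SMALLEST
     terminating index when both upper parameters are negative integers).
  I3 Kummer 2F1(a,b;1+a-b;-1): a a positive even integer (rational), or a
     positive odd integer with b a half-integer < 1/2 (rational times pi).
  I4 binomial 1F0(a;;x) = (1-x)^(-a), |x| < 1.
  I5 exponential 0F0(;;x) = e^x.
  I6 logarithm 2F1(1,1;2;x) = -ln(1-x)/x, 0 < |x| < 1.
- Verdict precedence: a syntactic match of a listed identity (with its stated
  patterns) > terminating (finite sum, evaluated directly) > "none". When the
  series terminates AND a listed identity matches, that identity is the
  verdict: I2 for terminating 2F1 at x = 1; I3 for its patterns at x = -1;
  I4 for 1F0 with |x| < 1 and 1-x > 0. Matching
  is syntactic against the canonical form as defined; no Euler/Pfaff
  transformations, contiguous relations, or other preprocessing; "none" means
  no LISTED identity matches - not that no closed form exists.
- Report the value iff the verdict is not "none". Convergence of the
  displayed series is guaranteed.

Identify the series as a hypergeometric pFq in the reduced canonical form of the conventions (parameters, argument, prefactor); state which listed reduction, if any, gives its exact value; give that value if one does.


Canonical form: C = 1/3 times 2F1 with upper {3/5, 2}, lower {38/5}, x = 1. Verdict (x = 1): Gauss (I1, integer-parameter pattern) applies (x = 1: the Gamma ratio telescopes since c-a-b = 5 > 0 and a = 2 in Z>0). Exact value: 154/375.

Structural cue: t_0 = 1/3 here, and the constant factors (C = 1/3) combine into one prefactor.
Consecutive-term ratio: r(k) = 1 * (k+3/5) (k+2) / [(k+38/5) (k+1)] - poly over poly, x = 1 from leading terms; C = 1/3 at k = 0.


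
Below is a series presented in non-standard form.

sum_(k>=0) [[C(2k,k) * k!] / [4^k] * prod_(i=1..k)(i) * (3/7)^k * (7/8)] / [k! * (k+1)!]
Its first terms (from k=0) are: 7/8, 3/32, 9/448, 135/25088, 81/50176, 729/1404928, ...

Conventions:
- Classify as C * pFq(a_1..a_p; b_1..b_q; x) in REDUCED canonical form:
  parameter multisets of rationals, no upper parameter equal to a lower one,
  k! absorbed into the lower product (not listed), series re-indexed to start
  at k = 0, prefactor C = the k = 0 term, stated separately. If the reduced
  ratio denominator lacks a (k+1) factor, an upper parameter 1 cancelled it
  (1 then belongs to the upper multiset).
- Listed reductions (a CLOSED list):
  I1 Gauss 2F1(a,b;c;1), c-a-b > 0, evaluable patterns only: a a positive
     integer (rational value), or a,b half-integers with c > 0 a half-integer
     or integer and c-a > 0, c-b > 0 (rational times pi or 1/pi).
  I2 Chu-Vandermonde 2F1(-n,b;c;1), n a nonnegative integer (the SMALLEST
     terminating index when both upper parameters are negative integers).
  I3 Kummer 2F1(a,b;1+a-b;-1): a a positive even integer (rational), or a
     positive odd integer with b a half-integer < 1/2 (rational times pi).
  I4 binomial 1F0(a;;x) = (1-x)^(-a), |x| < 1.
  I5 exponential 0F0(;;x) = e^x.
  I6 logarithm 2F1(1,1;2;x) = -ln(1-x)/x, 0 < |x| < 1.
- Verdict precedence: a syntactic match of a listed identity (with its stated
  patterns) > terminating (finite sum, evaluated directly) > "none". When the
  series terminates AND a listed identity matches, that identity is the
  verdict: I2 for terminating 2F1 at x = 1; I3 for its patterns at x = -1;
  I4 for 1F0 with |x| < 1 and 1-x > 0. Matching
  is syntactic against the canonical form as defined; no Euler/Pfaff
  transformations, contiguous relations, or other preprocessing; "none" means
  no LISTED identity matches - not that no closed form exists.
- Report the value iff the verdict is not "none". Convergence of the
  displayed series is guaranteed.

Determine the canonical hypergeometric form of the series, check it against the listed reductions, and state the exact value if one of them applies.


With C = 7/8: the canonical form is 2F1(1/2, 1; 2; 3/7). Verdict: no listed reduction: x = 3/7 and upper {1/2, 1} fail every I1-I6 pattern.

Structural cue: t_0 being 7/8, C(2k,k) (prefactor 7/8) equals 4^k (1/2)_k / k!.
Adjacent-term ratio: r(k) = (3/7) * (k+1/2) (k+1) / [(k+2) (k+1)] - rational in k, leading ratio (3/7); with t_0 = 7/8, classification follows.


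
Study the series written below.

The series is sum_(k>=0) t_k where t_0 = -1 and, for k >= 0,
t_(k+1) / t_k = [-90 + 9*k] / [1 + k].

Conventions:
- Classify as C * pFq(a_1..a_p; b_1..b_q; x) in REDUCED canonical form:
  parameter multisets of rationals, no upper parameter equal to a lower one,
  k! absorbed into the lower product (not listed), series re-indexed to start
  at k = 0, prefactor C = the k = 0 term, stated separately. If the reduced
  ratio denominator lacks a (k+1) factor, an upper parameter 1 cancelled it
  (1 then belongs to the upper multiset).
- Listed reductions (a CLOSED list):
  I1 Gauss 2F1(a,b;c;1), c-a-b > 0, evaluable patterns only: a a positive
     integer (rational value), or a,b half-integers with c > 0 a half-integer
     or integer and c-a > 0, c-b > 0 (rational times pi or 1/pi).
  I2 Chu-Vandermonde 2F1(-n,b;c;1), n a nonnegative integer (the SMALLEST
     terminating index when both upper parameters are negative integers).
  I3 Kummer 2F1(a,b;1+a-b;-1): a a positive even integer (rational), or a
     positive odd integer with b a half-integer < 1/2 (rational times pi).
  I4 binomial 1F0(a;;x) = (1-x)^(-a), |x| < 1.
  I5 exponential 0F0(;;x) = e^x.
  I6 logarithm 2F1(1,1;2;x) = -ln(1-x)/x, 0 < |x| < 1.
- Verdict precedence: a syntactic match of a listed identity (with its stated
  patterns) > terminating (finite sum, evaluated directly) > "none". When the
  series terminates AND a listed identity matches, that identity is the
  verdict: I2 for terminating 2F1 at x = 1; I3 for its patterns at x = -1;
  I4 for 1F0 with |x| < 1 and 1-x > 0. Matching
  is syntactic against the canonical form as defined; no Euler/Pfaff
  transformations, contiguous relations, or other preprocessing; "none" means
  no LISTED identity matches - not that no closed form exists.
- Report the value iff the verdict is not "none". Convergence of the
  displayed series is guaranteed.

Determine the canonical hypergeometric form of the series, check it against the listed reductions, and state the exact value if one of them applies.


With C = -1: the canonical form is 1F0(-10; -; 9). Verdict: terminating. With -10 upstairs the series is a 11-term polynomial sum; evaluated term by term. Exact value: -1073741824.

Key step: t_0 = -1 here, and the expanded ratio factors over Q; C = -1, x = 9, roots give parameters.
Adjacent-term ratio: r(k) = 9 * (k-10) / [(k+1)] - poly over poly, x = 9 from leading terms; C = -1 at k = 0.


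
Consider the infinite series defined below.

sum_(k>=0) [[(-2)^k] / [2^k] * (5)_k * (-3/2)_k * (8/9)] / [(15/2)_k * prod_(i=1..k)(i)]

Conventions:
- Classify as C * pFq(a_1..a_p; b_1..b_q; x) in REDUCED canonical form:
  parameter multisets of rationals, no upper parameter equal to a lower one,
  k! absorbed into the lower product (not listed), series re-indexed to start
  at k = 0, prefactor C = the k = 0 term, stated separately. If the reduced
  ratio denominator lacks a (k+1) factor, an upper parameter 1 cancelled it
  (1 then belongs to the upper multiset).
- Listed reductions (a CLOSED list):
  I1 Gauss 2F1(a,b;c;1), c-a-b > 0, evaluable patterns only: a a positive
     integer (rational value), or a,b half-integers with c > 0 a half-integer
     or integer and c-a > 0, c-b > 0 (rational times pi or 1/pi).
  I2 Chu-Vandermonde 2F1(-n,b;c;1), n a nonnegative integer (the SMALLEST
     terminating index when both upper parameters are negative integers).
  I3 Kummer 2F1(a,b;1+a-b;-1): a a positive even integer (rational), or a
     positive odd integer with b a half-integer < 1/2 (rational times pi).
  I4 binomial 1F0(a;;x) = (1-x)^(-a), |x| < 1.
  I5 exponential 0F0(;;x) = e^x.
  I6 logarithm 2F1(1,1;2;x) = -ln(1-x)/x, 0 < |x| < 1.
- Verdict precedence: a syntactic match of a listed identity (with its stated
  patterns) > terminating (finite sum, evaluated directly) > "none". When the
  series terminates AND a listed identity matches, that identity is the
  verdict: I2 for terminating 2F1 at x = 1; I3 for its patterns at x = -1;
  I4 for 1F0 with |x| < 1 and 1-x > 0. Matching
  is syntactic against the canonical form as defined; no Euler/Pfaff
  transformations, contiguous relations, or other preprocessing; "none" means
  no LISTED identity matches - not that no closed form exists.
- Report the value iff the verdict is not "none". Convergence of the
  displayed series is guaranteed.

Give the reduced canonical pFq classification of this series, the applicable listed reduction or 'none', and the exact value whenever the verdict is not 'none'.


Reduced: x = -1, 2F1, upper = {-3/2, 5}, lower = {15/2}, C = 8/9. Verdict: Kummer (I3) matches (x = -1; c = 15/2 equals 1+a-b for upper {-3/2, 5}: listed pattern). Exact value: (5005/8192) * pi.

Structural cue: from the first term 8/9: the two k-th powers (prefactor 8/9) combine into one argument.
Adjacent-term ratio: r(k) = (-1) * (k-3/2) (k+5) / [(k+15/2) (k+1)] - rational; roots negated = parameters, x = (-1), C = 8/9.


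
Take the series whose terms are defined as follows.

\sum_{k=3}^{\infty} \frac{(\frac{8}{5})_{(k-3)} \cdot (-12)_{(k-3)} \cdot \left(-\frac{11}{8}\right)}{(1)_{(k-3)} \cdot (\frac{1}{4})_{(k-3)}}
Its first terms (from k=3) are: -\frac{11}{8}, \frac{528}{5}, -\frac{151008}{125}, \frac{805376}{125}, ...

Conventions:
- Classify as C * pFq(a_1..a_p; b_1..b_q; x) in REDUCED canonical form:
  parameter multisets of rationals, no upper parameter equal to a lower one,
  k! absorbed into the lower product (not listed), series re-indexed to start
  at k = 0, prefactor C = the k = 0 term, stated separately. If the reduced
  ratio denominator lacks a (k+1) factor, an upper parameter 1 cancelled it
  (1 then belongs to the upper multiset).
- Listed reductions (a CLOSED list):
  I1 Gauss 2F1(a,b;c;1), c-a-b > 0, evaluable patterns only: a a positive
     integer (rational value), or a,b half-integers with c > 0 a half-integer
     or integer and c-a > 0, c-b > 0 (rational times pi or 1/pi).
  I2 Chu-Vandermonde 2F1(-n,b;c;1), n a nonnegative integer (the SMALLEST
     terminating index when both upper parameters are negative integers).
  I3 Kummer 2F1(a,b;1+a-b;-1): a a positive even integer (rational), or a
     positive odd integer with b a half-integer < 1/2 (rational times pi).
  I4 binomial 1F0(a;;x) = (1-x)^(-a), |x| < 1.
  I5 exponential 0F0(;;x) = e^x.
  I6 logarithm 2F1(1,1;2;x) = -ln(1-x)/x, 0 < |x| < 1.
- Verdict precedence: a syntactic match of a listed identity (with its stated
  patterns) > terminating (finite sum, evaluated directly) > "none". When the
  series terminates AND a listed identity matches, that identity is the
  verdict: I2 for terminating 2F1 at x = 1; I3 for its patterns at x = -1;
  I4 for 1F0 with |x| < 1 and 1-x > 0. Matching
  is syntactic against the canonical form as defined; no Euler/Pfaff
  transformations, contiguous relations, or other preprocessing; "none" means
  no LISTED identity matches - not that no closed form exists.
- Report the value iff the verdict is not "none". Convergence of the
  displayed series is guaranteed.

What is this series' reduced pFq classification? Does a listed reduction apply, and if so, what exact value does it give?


Classification (C = -\frac{11}{8}): 2F1 with upper {-12, \frac{8}{5}}, lower {\frac{1}{4}}, argument x = 1. Verdict: Vandermonde's identity (I2) matches (terminating 2F1 at x = 1 with n = 12, b = 8/5, c = \frac{1}{4}). Exact value: -\frac{1986130862755347}{53702392578125000}.

The tell: with t_0 = -\frac{11}{8}, (1)_k (C = -11/8) is k! itself.
Ratio: r(k) = 1 * (k-12) (k+\frac{8}{5}) / [(k+\frac{1}{4}) (k+1)] - rational in k, leading ratio 1; with t_0 = -\frac{11}{8}, classification follows.


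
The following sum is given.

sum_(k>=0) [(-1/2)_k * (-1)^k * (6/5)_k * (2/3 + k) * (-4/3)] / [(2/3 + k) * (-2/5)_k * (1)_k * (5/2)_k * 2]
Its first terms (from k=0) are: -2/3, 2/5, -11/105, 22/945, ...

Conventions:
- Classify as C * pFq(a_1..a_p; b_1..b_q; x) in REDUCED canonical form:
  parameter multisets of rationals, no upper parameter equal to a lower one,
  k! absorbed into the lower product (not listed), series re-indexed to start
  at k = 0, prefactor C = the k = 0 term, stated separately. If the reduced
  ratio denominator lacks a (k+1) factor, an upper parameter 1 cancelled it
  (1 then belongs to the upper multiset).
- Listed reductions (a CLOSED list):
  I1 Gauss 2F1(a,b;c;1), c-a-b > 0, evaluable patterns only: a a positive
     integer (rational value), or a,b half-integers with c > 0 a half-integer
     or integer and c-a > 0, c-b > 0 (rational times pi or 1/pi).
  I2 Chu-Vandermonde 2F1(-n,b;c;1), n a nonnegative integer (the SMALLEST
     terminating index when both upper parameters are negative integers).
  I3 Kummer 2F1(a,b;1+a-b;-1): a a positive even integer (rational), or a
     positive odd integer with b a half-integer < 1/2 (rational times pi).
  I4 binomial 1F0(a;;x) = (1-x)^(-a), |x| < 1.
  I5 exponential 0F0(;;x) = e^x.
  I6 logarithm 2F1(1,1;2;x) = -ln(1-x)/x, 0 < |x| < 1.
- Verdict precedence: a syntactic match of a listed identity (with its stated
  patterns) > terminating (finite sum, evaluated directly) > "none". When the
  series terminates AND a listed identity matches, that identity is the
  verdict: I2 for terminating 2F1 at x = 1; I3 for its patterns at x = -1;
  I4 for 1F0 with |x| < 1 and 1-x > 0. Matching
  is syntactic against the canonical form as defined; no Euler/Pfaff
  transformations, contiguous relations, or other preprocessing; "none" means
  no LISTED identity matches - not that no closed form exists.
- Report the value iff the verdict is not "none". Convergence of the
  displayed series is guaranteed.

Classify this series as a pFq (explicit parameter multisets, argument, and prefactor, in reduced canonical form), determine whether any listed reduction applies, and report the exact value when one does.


x = -1 here; the reduced form reads 2F2, upper {-1/2, 6/5}, lower {-2/5, 5/2}, C = -2/3. Verdict: none. No listed pattern accepts 2F2(-1/2, 6/5; -2/5, 5/2; -1).

The tell: from the first term -2/3: the factor k + 2/3 cancels (top and bottom), leaving C = -2/3, x = -1.
Consecutive-term ratio: r(k) = (-1) * (k-1/2) (k+6/5) / [(k-2/5) (k+5/2) (k+1)] ; factor over Q: parameters, x = (-1), and C = -2/3.


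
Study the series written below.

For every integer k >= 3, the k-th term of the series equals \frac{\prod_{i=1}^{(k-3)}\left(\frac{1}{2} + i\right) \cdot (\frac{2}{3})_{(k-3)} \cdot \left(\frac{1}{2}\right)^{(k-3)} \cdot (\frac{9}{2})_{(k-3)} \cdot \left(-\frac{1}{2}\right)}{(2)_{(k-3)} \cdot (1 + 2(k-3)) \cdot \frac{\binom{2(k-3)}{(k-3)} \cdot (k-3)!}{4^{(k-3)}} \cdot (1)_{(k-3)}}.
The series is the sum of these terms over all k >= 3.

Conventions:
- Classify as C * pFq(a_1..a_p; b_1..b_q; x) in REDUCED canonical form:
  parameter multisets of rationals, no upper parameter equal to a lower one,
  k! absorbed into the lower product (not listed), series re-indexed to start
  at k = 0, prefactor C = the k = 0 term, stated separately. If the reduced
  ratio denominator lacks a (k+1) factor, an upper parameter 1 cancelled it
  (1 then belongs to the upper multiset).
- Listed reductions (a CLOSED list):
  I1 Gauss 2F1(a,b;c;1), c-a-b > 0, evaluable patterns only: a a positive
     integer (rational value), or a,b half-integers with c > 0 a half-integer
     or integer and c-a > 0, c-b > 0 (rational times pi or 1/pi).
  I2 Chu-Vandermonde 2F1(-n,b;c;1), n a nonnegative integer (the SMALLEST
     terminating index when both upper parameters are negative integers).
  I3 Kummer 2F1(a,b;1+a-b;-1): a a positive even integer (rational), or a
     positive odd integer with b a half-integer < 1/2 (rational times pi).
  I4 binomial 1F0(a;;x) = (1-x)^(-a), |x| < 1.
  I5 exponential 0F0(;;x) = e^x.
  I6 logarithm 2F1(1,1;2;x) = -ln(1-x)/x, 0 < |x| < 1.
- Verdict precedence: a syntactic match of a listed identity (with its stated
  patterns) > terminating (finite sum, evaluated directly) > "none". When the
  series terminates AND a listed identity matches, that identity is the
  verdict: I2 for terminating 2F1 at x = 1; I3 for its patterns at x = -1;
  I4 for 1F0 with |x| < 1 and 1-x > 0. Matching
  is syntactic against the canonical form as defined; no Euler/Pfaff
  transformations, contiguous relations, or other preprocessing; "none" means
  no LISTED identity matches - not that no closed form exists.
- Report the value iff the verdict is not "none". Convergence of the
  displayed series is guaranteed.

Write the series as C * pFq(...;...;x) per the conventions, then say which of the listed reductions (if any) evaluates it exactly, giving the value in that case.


The series (x = \frac{1}{2}) is 2F1: upper {\frac{2}{3}, \frac{9}{2}}, lower {2}, prefactor -\frac{1}{2}. Verdict: none. No listed pattern accepts 2F1(\frac{2}{3}, \frac{9}{2}; 2; \frac{1}{2}).

Structural cue: t_0 being -\frac{1}{2}, the lower (2k+1) factor (C = -1/2, x = 1/2) shifts a half-integer Pochhammer.
Step ratio: r(k) = \frac{1}{2} * (k+\frac{2}{3}) (k+\frac{9}{2}) / [(k+2) (k+1)] - rational in k, leading ratio \frac{1}{2}; with t_0 = -\frac{1}{2}, classification follows.
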